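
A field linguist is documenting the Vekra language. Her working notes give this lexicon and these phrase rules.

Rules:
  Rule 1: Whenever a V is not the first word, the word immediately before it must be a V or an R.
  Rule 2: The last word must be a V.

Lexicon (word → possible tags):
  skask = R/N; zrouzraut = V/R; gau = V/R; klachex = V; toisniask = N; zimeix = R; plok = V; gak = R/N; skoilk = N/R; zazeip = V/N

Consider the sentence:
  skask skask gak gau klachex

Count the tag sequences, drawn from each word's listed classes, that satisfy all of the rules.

Candidates per position — 1:skask {R,N}; 2:skask {R,N}; 3:gak {R,N}; 4:gau {V,R}; 5:klachex {V}.
There are 16 candidate sequences in total.
Checking each against the rules leaves 12 sequences.
Count = 12.

12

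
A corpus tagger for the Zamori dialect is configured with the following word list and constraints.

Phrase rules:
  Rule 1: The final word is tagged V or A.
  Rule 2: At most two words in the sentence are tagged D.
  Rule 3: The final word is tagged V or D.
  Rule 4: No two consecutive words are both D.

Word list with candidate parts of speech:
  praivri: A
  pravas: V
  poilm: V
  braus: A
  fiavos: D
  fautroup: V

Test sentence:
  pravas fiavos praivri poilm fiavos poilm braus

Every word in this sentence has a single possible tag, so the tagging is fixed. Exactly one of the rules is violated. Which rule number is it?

Fixed tagging: V D A V D V A.
Checking each rule: R1 ✓, R2 ✓, R3 ✗, R4 ✓.
Only rule 3 fails.

3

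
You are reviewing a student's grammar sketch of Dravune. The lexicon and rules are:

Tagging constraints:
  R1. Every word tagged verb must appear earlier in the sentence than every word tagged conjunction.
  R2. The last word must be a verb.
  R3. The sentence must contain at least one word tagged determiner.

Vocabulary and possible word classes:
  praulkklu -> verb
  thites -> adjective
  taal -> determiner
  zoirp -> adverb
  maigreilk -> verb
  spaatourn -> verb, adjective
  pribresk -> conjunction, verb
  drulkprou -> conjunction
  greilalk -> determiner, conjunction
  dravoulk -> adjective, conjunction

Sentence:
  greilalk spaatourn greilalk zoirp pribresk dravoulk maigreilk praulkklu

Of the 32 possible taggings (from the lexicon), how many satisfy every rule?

2

Candidates per position — 1:greilalk {determiner,conjunction}; 2:spaatourn {verb,adjective}; 3:greilalk {determiner,conjunction}; 4:zoirp {adverb}; 5:pribresk {conjunction,verb}; 6:dravoulk {adjective,conjunction}; 7:maigreilk {verb}; 8:praulkklu {verb}.
There are 32 candidate sequences in total.
The sequences that satisfy every rule: determiner verb determiner adverb verb adjective verb verb; determiner adjective determiner adverb verb adjective verb verb.
Count = 2.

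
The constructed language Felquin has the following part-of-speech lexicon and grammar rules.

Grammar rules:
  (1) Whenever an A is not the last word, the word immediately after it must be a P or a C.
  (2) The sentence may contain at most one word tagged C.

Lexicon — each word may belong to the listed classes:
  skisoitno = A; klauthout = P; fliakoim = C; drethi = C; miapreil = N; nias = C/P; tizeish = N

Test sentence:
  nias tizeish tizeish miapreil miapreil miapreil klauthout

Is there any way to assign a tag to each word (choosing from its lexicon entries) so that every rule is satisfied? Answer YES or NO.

YES

Candidates per position — 1:nias {C,P}; 2:tizeish {N}; 3:tizeish {N}; 4:miapreil {N}; 5:miapreil {N}; 6:miapreil {N}; 7:klauthout {P}.
One satisfying assignment: P N N N N N P.
Rule-by-rule: rule 1 satisfied; rule 2 satisfied.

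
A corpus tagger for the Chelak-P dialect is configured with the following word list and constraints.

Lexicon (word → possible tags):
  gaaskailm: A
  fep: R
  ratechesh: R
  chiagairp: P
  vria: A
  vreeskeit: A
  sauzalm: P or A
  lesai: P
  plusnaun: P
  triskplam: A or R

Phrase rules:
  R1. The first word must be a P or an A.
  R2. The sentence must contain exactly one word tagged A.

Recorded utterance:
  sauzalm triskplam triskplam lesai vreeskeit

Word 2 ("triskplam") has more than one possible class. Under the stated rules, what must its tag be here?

R

Candidates per position — 1:sauzalm {P,A}; 2:triskplam {A,R}; 3:triskplam {A,R}; 4:lesai {P}; 5:vreeskeit {A}.
At position 1, choosing A makes rule 2 impossible to satisfy; hence P.
At position 2, choosing A makes rule 2 impossible to satisfy; hence R.
At position 3, choosing A makes rule 2 impossible to satisfy; hence R.
So the tagging must be: P R R P A.
Verifying each rule — rule 1 ok; rule 2 ok.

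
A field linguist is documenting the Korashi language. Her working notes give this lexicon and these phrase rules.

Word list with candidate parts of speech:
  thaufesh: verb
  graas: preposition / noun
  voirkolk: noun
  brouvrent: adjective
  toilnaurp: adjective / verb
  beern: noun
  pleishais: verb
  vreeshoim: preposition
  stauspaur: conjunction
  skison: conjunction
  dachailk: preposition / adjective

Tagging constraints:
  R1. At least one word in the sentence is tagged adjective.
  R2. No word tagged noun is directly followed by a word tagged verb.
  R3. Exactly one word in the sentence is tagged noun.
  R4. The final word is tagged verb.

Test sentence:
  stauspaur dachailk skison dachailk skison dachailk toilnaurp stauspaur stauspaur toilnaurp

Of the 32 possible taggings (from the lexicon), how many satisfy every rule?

0

Candidates per position — 1:stauspaur {conjunction}; 2:dachailk {preposition,adjective}; 3:skison {conjunction}; 4:dachailk {preposition,adjective}; 5:skison {conjunction}; 6:dachailk {preposition,adjective}; 7:toilnaurp {adjective,verb}; 8:stauspaur {conjunction}; 9:stauspaur {conjunction}; 10:toilnaurp {adjective,verb}.
There are 32 candidate sequences in total.
Rule 3 cannot be satisfied by any choice of tags from the lexicon.
So there is no consistent tagging.
Count = 0.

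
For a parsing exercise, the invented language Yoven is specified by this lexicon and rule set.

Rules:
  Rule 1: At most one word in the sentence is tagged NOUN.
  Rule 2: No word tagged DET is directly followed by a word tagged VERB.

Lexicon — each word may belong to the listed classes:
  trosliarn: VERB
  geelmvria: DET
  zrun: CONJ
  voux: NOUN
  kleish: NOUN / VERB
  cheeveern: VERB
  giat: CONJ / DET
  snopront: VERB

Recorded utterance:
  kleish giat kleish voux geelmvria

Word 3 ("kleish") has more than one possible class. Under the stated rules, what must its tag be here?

Candidates per position — 1:kleish {NOUN,VERB}; 2:giat {CONJ,DET}; 3:kleish {NOUN,VERB}; 4:voux {NOUN}; 5:geelmvria {DET}.
Word 1 cannot be NOUN — rule 1 would then fail for every completion. It is VERB.
Word 3 cannot be NOUN — rule 1 would then fail for every completion. It is VERB.
Word 2 cannot be DET — rule 2 would then fail for every completion. It is CONJ.
That leaves exactly one tagging: VERB CONJ VERB NOUN DET.
Rule-by-rule: rule 1 ✓; rule 2 ✓.

VERB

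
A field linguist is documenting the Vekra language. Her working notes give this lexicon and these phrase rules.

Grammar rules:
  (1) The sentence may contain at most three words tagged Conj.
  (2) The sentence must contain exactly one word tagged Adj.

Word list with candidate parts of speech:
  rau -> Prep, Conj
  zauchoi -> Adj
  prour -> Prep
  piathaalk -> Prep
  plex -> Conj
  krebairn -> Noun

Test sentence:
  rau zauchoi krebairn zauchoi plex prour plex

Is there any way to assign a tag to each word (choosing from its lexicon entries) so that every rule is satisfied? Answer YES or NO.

NO

Candidates per position — 1:rau {Prep,Conj}; 2:zauchoi {Adj}; 3:krebairn {Noun}; 4:zauchoi {Adj}; 5:plex {Conj}; 6:prour {Prep}; 7:plex {Conj}.
Rule 2 cannot be satisfied by any choice of tags from the lexicon.
So there is no consistent tagging.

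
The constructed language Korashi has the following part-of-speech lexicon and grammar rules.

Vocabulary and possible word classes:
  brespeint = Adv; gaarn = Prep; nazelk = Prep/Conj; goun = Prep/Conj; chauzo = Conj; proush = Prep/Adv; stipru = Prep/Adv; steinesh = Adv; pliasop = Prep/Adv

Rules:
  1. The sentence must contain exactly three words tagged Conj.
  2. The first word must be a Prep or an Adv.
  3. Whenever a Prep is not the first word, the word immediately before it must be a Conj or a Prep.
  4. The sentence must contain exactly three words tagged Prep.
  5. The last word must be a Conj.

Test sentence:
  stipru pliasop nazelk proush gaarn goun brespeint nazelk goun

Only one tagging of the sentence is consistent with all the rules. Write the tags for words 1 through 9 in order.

Adv Adv Conj Prep Prep Prep Adv Conj Conj

Candidates per position — 1:stipru {Prep,Adv}; 2:pliasop {Prep,Adv}; 3:nazelk {Prep,Conj}; 4:proush {Prep,Adv}; 5:gaarn {Prep}; 6:goun {Prep,Conj}; 7:brespeint {Adv}; 8:nazelk {Prep,Conj}; 9:goun {Prep,Conj}.
Position 4: Adv is ruled out by rule 3; that leaves Prep.
Position 8: Prep is ruled out by rule 3; that leaves Conj.
Position 9: Prep is ruled out by rule 5; that leaves Conj.
The remaining ambiguous positions (1, 2, 3, 6) are resolved jointly — only one combination satisfies every rule.
That leaves exactly one tagging: Adv Adv Conj Prep Prep Prep Adv Conj Conj.
Checking: rule 1 holds; rule 2 holds; rule 3 holds; rule 4 holds; rule 5 holds.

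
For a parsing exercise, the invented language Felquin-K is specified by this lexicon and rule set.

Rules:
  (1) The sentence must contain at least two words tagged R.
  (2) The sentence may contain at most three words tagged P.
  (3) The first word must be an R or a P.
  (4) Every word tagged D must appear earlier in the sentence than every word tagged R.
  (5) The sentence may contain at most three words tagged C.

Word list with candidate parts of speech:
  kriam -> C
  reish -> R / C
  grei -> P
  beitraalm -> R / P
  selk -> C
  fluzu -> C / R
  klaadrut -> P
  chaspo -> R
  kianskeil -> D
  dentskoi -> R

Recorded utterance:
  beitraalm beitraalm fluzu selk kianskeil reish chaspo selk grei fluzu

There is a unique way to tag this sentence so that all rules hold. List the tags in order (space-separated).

Candidates per position — 1:beitraalm {R,P}; 2:beitraalm {R,P}; 3:fluzu {C,R}; 4:selk {C}; 5:kianskeil {D}; 6:reish {R,C}; 7:chaspo {R}; 8:selk {C}; 9:grei {P}; 10:fluzu {C,R}.
Word 1 cannot be R — rule 4 would then fail for every completion. It is P.
Word 2 cannot be R — rule 4 would then fail for every completion. It is P.
Word 3 cannot be R — rule 4 would then fail for every completion. It is C.
Word 6 cannot be C — rule 5 would then fail for every completion. It is R.
Word 10 cannot be C — rule 5 would then fail for every completion. It is R.
The only consistent sequence is: P P C C D R R C P R.
Verifying each rule — rule 1 satisfied; rule 2 satisfied; rule 3 satisfied; rule 4 satisfied; rule 5 satisfied.

P P C C D R R C P R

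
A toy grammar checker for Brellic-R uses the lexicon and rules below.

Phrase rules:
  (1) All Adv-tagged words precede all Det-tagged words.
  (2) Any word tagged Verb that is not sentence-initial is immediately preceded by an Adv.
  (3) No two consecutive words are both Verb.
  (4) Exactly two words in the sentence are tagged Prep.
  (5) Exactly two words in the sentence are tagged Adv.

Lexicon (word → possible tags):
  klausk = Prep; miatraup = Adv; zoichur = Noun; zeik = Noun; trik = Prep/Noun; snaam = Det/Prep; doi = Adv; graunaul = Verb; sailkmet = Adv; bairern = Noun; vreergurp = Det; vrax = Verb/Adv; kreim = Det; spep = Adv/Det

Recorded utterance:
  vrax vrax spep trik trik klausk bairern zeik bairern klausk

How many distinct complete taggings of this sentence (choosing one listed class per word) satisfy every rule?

3

Candidates per position — 1:vrax {Verb,Adv}; 2:vrax {Verb,Adv}; 3:spep {Adv,Det}; 4:trik {Prep,Noun}; 5:trik {Prep,Noun}; 6:klausk {Prep}; 7:bairern {Noun}; 8:zeik {Noun}; 9:bairern {Noun}; 10:klausk {Prep}.
There are 32 candidate sequences in total.
The sequences that satisfy every rule: Verb Adv Adv Noun Noun Prep Noun Noun Noun Prep; Adv Verb Adv Noun Noun Prep Noun Noun Noun Prep; Adv Adv Det Noun Noun Prep Noun Noun Noun Prep.
Count = 3.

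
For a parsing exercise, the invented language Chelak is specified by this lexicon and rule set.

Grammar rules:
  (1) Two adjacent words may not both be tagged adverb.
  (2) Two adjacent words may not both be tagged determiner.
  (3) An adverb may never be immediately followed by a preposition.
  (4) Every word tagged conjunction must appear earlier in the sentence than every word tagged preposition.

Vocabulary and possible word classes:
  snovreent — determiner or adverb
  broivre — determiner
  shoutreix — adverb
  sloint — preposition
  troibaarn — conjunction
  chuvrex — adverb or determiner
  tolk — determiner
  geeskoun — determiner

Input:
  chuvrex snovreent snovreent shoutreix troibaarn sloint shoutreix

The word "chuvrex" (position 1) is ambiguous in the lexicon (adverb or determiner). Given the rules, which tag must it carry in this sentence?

determiner

Candidates per position — 1:chuvrex {adverb,determiner}; 2:snovreent {determiner,adverb}; 3:snovreent {determiner,adverb}; 4:shoutreix {adverb}; 5:troibaarn {conjunction}; 6:sloint {preposition}; 7:shoutreix {adverb}.
At position 3, choosing adverb makes rule 1 impossible to satisfy; hence determiner.
At position 2, choosing determiner makes rule 2 impossible to satisfy; hence adverb.
At position 1, choosing adverb makes rule 1 impossible to satisfy; hence determiner.
So the tagging must be: determiner adverb determiner adverb conjunction preposition adverb.
Checking: rule 1 satisfied; rule 2 satisfied; rule 3 satisfied; rule 4 satisfied.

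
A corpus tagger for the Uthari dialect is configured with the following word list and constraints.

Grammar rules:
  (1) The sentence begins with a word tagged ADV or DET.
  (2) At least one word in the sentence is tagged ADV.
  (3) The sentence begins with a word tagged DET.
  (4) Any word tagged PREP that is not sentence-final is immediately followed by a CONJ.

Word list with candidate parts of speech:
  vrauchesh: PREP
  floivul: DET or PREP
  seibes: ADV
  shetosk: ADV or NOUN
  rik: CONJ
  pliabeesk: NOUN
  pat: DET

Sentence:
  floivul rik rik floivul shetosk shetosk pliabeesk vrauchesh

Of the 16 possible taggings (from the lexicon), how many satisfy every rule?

Candidates per position — 1:floivul {DET,PREP}; 2:rik {CONJ}; 3:rik {CONJ}; 4:floivul {DET,PREP}; 5:shetosk {ADV,NOUN}; 6:shetosk {ADV,NOUN}; 7:pliabeesk {NOUN}; 8:vrauchesh {PREP}.
There are 16 candidate sequences in total.
The sequences that satisfy every rule: DET CONJ CONJ DET ADV ADV NOUN PREP; DET CONJ CONJ DET ADV NOUN NOUN PREP; DET CONJ CONJ DET NOUN ADV NOUN PREP.
Count = 3.

3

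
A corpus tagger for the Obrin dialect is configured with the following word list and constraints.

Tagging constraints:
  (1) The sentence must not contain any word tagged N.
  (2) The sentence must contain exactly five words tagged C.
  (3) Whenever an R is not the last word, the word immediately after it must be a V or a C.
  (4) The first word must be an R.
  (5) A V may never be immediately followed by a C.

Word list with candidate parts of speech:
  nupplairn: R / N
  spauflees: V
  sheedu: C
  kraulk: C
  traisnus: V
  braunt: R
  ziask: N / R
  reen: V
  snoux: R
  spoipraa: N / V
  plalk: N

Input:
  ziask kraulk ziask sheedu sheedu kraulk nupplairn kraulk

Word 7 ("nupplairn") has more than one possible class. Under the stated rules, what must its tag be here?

R

Candidates per position — 1:ziask {N,R}; 2:kraulk {C}; 3:ziask {N,R}; 4:sheedu {C}; 5:sheedu {C}; 6:kraulk {C}; 7:nupplairn {R,N}; 8:kraulk {C}.
Word 1 cannot be N — rule 1 would then fail for every completion. It is R.
Word 3 cannot be N — rule 1 would then fail for every completion. It is R.
Word 7 cannot be N — rule 1 would then fail for every completion. It is R.
So the tagging must be: R C R C C C R C.
Rule-by-rule: rule 1 holds; rule 2 holds; rule 3 holds; rule 4 holds; rule 5 holds.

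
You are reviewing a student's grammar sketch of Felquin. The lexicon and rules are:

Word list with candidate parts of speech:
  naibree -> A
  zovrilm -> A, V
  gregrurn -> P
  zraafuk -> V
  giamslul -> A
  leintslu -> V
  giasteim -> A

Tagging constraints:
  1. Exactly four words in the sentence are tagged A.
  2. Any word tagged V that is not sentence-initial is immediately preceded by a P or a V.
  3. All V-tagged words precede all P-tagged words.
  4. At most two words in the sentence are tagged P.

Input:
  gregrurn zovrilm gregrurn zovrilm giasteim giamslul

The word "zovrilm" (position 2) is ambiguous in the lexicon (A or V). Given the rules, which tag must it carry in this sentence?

A

Candidates per position — 1:gregrurn {P}; 2:zovrilm {A,V}; 3:gregrurn {P}; 4:zovrilm {A,V}; 5:giasteim {A}; 6:giamslul {A}.
At position 2, choosing V makes rule 1 impossible to satisfy; hence A.
At position 4, choosing V makes rule 1 impossible to satisfy; hence A.
That leaves exactly one tagging: P A P A A A.
Verifying each rule — rule 1 ✓; rule 2 ✓; rule 3 ✓; rule 4 ✓.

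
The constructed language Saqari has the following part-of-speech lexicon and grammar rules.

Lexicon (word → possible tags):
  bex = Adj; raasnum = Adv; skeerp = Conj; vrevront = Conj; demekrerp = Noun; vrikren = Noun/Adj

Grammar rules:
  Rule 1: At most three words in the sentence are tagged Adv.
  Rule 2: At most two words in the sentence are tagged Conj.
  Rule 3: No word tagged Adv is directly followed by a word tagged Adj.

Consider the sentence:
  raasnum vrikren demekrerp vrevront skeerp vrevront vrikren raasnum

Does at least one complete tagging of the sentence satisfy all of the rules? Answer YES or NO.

Candidates per position — 1:raasnum {Adv}; 2:vrikren {Noun,Adj}; 3:demekrerp {Noun}; 4:vrevront {Conj}; 5:skeerp {Conj}; 6:vrevront {Conj}; 7:vrikren {Noun,Adj}; 8:raasnum {Adv}.
Rule 2 cannot be satisfied by any choice of tags from the lexicon.
So there is no consistent tagging.

NO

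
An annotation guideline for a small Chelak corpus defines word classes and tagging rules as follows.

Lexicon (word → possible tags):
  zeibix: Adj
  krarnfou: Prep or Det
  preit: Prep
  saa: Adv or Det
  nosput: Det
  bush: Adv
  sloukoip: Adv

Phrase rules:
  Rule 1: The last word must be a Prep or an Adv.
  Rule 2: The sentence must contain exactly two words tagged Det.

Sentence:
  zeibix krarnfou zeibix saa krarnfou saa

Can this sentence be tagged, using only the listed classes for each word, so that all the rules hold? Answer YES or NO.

Candidates per position — 1:zeibix {Adj}; 2:krarnfou {Prep,Det}; 3:zeibix {Adj}; 4:saa {Adv,Det}; 5:krarnfou {Prep,Det}; 6:saa {Adv,Det}.
One satisfying assignment: Adj Prep Adj Det Det Adv.
Verifying each rule — rule 1 holds; rule 2 holds.

YES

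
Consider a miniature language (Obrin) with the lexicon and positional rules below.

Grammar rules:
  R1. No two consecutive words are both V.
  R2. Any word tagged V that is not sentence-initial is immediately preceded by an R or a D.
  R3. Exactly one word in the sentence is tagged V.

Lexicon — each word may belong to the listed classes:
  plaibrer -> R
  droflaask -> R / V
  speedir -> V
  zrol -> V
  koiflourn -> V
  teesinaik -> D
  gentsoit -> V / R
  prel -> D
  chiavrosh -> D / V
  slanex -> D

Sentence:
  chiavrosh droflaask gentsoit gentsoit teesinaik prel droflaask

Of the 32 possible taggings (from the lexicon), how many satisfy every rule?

5

Candidates per position — 1:chiavrosh {D,V}; 2:droflaask {R,V}; 3:gentsoit {V,R}; 4:gentsoit {V,R}; 5:teesinaik {D}; 6:prel {D}; 7:droflaask {R,V}.
There are 32 candidate sequences in total.
The sequences that satisfy every rule: D R V R D D R; D R R V D D R; D R R R D D V; D V R R D D R; V R R R D D R.
Count = 5.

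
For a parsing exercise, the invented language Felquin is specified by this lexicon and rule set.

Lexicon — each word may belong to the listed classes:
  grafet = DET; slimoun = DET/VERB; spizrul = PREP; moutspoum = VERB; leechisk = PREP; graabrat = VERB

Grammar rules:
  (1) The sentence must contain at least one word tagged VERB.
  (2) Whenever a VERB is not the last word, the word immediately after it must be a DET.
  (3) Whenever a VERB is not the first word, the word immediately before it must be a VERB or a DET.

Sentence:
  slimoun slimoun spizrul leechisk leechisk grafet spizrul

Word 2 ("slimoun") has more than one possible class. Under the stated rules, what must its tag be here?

Candidates per position — 1:slimoun {DET,VERB}; 2:slimoun {DET,VERB}; 3:spizrul {PREP}; 4:leechisk {PREP}; 5:leechisk {PREP}; 6:grafet {DET}; 7:spizrul {PREP}.
At position 2, choosing VERB makes rule 2 impossible to satisfy; hence DET.
At position 1, choosing DET makes rule 1 impossible to satisfy; hence VERB.
The only consistent sequence is: VERB DET PREP PREP PREP DET PREP.
Verifying each rule — rule 1 ok; rule 2 ok; rule 3 ok.

DET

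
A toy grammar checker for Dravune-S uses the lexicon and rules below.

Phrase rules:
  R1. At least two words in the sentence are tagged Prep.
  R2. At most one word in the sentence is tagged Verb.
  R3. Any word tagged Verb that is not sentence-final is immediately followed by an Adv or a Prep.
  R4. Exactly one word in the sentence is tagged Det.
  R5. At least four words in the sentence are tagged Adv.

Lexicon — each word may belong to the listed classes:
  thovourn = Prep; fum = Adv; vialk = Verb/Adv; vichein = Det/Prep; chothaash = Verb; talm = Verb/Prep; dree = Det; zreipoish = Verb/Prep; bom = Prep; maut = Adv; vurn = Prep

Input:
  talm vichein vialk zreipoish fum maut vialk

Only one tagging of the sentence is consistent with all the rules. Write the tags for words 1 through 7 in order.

Candidates per position — 1:talm {Verb,Prep}; 2:vichein {Det,Prep}; 3:vialk {Verb,Adv}; 4:zreipoish {Verb,Prep}; 5:fum {Adv}; 6:maut {Adv}; 7:vialk {Verb,Adv}.
At position 2, choosing Prep makes rule 4 impossible to satisfy; hence Det.
At position 3, choosing Verb makes rule 5 impossible to satisfy; hence Adv.
At position 4, choosing Verb makes rule 1 impossible to satisfy; hence Prep.
At position 7, choosing Verb makes rule 5 impossible to satisfy; hence Adv.
At position 1, choosing Verb makes rule 1 impossible to satisfy; hence Prep.
That leaves exactly one tagging: Prep Det Adv Prep Adv Adv Adv.
Rule-by-rule: rule 1 holds; rule 2 holds; rule 3 holds; rule 4 holds; rule 5 holds.

Prep Det Adv Prep Adv Adv Adv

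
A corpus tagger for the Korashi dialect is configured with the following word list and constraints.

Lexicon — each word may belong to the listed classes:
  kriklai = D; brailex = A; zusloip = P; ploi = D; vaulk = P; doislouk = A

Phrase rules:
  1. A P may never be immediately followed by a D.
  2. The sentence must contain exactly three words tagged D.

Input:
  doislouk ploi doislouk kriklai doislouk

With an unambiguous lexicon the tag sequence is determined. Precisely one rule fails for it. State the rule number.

Fixed tagging: A D A D A.
Checking each rule: R1 ok, R2 fails.
Only rule 2 fails.

2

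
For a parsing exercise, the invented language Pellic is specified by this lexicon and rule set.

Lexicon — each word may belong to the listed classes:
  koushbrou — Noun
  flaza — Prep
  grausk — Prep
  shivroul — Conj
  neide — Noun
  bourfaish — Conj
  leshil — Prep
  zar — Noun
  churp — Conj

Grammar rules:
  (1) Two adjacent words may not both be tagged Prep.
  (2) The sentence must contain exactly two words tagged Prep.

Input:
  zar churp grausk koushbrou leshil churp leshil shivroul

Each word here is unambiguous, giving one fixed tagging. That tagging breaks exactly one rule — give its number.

2

Fixed tagging: Noun Conj Prep Noun Prep Conj Prep Conj.
Checking each rule: R1 pass, R2 fail.
Only rule 2 fails.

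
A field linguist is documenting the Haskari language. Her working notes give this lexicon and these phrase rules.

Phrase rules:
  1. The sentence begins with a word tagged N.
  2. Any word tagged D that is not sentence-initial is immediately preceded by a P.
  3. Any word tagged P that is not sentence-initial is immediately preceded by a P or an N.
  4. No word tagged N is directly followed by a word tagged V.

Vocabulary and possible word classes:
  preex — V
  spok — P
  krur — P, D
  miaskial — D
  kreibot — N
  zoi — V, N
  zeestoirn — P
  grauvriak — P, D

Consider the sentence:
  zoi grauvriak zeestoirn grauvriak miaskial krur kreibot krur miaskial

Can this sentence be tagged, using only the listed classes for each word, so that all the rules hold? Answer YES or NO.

NO

Candidates per position — 1:zoi {V,N}; 2:grauvriak {P,D}; 3:zeestoirn {P}; 4:grauvriak {P,D}; 5:miaskial {D}; 6:krur {P,D}; 7:kreibot {N}; 8:krur {P,D}; 9:miaskial {D}.
Every candidate sequence violates at least one rule; no consistent tagging exists.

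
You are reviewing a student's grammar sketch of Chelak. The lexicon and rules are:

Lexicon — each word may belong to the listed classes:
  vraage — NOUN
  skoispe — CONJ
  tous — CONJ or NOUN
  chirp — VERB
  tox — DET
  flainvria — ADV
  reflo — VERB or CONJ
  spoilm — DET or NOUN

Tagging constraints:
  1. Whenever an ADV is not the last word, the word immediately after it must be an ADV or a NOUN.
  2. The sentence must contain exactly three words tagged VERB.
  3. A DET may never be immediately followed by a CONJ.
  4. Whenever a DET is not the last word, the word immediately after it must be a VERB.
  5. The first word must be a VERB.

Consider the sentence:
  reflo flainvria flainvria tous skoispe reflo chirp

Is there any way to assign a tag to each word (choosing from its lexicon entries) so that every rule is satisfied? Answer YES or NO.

Candidates per position — 1:reflo {VERB,CONJ}; 2:flainvria {ADV}; 3:flainvria {ADV}; 4:tous {CONJ,NOUN}; 5:skoispe {CONJ}; 6:reflo {VERB,CONJ}; 7:chirp {VERB}.
One satisfying assignment: VERB ADV ADV NOUN CONJ VERB VERB.
Checking: rule 1 holds; rule 2 holds; rule 3 holds; rule 4 holds; rule 5 holds.

YES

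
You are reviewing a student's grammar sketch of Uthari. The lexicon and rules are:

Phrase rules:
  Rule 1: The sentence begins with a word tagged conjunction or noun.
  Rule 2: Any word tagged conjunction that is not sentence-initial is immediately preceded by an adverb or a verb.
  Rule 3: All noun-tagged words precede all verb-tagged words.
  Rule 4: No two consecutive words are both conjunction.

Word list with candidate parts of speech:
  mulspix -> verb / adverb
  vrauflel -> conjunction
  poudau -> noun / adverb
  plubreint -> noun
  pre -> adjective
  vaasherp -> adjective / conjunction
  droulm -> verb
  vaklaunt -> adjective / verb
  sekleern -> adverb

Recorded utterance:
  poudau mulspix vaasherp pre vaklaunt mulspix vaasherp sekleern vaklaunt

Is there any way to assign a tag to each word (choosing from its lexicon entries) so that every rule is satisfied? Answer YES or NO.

Candidates per position — 1:poudau {noun,adverb}; 2:mulspix {verb,adverb}; 3:vaasherp {adjective,conjunction}; 4:pre {adjective}; 5:vaklaunt {adjective,verb}; 6:mulspix {verb,adverb}; 7:vaasherp {adjective,conjunction}; 8:sekleern {adverb}; 9:vaklaunt {adjective,verb}.
One satisfying assignment: noun verb adjective adjective adjective verb adjective adverb adjective.
Checking: rule 1 satisfied; rule 2 satisfied; rule 3 satisfied; rule 4 satisfied.

YES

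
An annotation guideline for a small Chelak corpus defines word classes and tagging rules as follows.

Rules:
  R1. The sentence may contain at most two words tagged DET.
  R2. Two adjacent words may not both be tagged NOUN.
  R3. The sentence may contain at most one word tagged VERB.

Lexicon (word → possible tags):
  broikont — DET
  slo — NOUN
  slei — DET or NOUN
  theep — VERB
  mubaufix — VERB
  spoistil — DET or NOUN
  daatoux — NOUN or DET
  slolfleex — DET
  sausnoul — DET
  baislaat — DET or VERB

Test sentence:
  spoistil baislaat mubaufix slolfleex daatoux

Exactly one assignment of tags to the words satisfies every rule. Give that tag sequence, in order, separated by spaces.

NOUN DET VERB DET NOUN

Candidates per position — 1:spoistil {DET,NOUN}; 2:baislaat {DET,VERB}; 3:mubaufix {VERB}; 4:slolfleex {DET}; 5:daatoux {NOUN,DET}.
If word 2 were VERB, no tagging could satisfy rule 3; so word 2 is DET.
If word 5 were DET, no tagging could satisfy rule 1; so word 5 is NOUN.
If word 1 were DET, no tagging could satisfy rule 1; so word 1 is NOUN.
The only consistent sequence is: NOUN DET VERB DET NOUN.
Verifying each rule — rule 1 satisfied; rule 2 satisfied; rule 3 satisfied.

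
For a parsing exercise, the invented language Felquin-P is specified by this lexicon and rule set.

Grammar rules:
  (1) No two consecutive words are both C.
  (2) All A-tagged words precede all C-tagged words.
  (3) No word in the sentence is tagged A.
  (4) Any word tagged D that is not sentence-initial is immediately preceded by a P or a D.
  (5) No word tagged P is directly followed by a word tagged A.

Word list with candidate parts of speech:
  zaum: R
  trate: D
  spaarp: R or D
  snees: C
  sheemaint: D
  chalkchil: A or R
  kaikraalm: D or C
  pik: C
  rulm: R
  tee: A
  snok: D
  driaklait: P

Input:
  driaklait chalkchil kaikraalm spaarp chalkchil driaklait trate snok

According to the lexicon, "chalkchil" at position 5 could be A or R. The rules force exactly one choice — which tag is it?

R

Candidates per position — 1:driaklait {P}; 2:chalkchil {A,R}; 3:kaikraalm {D,C}; 4:spaarp {R,D}; 5:chalkchil {A,R}; 6:driaklait {P}; 7:trate {D}; 8:snok {D}.
Position 2: tagging it A would leave rule 3 unsatisfiable, so it must be R.
Position 3: tagging it D would leave rule 4 unsatisfiable, so it must be C.
Position 4: tagging it D would leave rule 4 unsatisfiable, so it must be R.
Position 5: tagging it A would leave rule 2 unsatisfiable, so it must be R.
So the tagging must be: P R C R R P D D.
Check: rule 1 ✓; rule 2 ✓; rule 3 ✓; rule 4 ✓; rule 5 ✓.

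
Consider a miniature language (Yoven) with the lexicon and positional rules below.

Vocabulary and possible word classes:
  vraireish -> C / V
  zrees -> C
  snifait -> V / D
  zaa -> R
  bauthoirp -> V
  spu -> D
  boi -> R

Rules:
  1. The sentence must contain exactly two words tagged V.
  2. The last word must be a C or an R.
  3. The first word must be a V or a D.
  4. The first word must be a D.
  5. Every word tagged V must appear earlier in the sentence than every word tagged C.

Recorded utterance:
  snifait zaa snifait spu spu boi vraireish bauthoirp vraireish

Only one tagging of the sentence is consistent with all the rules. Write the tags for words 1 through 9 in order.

D R D D D R V V C

Candidates per position — 1:snifait {V,D}; 2:zaa {R}; 3:snifait {V,D}; 4:spu {D}; 5:spu {D}; 6:boi {R}; 7:vraireish {C,V}; 8:bauthoirp {V}; 9:vraireish {C,V}.
Position 1: tagging it V would leave rule 4 unsatisfiable, so it must be D.
Position 7: tagging it C would leave rule 5 unsatisfiable, so it must be V.
Position 9: tagging it V would leave rule 1 unsatisfiable, so it must be C.
Position 3: tagging it V would leave rule 1 unsatisfiable, so it must be D.
The unique satisfying tagging is: D R D D D R V V C.
Verifying each rule — rule 1 ✓; rule 2 ✓; rule 3 ✓; rule 4 ✓; rule 5 ✓.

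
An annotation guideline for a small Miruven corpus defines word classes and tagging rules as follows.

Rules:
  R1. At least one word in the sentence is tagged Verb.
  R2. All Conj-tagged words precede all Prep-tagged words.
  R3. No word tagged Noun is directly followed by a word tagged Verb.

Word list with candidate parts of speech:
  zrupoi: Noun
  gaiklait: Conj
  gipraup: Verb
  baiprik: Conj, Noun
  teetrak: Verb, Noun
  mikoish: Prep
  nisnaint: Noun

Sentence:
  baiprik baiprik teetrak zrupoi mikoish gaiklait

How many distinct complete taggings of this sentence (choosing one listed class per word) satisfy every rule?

0

Candidates per position — 1:baiprik {Conj,Noun}; 2:baiprik {Conj,Noun}; 3:teetrak {Verb,Noun}; 4:zrupoi {Noun}; 5:mikoish {Prep}; 6:gaiklait {Conj}.
There are 8 candidate sequences in total.
Rule 2 cannot be satisfied by any choice of tags from the lexicon.
So there is no consistent tagging.
Count = 0.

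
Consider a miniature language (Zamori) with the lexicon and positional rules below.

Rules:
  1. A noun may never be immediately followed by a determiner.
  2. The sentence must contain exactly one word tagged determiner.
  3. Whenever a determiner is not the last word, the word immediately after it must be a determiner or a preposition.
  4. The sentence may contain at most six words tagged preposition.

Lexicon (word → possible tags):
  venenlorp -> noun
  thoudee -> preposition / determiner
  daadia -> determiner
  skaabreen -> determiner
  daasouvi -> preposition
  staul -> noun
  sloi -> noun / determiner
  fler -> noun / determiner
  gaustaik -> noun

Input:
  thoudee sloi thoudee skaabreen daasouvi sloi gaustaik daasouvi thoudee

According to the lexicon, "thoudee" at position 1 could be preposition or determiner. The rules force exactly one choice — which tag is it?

preposition

Candidates per position — 1:thoudee {preposition,determiner}; 2:sloi {noun,determiner}; 3:thoudee {preposition,determiner}; 4:skaabreen {determiner}; 5:daasouvi {preposition}; 6:sloi {noun,determiner}; 7:gaustaik {noun}; 8:daasouvi {preposition}; 9:thoudee {preposition,determiner}.
Position 1: tagging it determiner would leave rule 2 unsatisfiable, so it must be preposition.
Position 2: tagging it determiner would leave rule 2 unsatisfiable, so it must be noun.
Position 3: tagging it determiner would leave rule 1 unsatisfiable, so it must be preposition.
Position 6: tagging it determiner would leave rule 2 unsatisfiable, so it must be noun.
Position 9: tagging it determiner would leave rule 2 unsatisfiable, so it must be preposition.
So the tagging must be: preposition noun preposition determiner preposition noun noun preposition preposition.
Checking: rule 1 ✓; rule 2 ✓; rule 3 ✓; rule 4 ✓.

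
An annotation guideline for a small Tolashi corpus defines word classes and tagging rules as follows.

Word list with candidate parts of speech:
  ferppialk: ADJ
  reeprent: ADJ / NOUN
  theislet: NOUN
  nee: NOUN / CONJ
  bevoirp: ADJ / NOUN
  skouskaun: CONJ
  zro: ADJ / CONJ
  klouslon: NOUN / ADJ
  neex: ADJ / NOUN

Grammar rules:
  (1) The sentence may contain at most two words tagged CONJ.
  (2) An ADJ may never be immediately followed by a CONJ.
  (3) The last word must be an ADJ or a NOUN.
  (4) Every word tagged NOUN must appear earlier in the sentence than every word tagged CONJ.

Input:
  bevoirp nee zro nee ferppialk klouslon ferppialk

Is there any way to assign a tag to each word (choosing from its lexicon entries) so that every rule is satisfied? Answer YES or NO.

YES

Candidates per position — 1:bevoirp {ADJ,NOUN}; 2:nee {NOUN,CONJ}; 3:zro {ADJ,CONJ}; 4:nee {NOUN,CONJ}; 5:ferppialk {ADJ}; 6:klouslon {NOUN,ADJ}; 7:ferppialk {ADJ}.
One satisfying assignment: NOUN NOUN ADJ NOUN ADJ ADJ ADJ.
Check: rule 1 ok; rule 2 ok; rule 3 ok; rule 4 ok.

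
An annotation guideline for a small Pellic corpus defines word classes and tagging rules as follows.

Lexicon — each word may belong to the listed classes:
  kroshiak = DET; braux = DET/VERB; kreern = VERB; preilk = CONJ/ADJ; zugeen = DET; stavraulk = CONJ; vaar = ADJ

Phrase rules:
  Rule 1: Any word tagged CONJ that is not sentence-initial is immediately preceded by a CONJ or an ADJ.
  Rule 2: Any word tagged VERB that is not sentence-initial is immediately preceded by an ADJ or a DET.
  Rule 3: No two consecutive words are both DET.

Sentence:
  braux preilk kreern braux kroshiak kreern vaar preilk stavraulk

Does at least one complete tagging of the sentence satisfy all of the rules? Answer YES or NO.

NO

Candidates per position — 1:braux {DET,VERB}; 2:preilk {CONJ,ADJ}; 3:kreern {VERB}; 4:braux {DET,VERB}; 5:kroshiak {DET}; 6:kreern {VERB}; 7:vaar {ADJ}; 8:preilk {CONJ,ADJ}; 9:stavraulk {CONJ}.
Every candidate sequence violates at least one rule; no consistent tagging exists.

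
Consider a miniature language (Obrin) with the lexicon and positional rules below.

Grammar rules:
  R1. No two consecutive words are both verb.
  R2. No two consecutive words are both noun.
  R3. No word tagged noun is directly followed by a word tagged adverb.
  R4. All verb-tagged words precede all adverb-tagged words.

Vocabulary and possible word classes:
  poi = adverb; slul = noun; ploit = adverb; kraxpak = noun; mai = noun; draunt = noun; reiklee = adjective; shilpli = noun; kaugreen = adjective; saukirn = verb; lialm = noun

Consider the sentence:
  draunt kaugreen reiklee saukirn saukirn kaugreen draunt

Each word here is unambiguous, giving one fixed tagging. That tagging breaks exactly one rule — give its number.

1

Fixed tagging: noun adjective adjective verb verb adjective noun.
Rule check: R1 ✗, R2 ✓, R3 ✓, R4 ✓.
Only rule 1 fails.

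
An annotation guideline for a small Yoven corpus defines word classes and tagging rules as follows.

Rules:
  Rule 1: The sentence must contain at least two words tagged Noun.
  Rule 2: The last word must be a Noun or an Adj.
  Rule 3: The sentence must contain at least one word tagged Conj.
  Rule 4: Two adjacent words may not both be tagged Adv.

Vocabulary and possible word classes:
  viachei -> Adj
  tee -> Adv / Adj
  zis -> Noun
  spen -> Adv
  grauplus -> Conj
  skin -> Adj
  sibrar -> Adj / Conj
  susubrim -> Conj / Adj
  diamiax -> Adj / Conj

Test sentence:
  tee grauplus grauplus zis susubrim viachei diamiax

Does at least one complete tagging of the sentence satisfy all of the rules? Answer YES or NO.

NO

Candidates per position — 1:tee {Adv,Adj}; 2:grauplus {Conj}; 3:grauplus {Conj}; 4:zis {Noun}; 5:susubrim {Conj,Adj}; 6:viachei {Adj}; 7:diamiax {Adj,Conj}.
Rule 1 cannot be satisfied by any choice of tags from the lexicon.
So there is no consistent tagging.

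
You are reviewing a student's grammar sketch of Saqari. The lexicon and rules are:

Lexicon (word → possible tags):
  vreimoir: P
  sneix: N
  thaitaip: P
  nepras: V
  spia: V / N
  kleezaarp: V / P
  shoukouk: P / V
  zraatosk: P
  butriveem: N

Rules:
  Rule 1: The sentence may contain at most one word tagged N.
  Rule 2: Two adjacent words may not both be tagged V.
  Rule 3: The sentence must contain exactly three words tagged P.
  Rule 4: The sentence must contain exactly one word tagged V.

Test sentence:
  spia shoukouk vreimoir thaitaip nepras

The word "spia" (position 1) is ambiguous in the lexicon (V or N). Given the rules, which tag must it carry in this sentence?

N

Candidates per position — 1:spia {V,N}; 2:shoukouk {P,V}; 3:vreimoir {P}; 4:thaitaip {P}; 5:nepras {V}.
Position 1: tagging it V would leave rule 4 unsatisfiable, so it must be N.
Position 2: tagging it V would leave rule 3 unsatisfiable, so it must be P.
So the tagging must be: N P P P V.
Verifying each rule — rule 1 ✓; rule 2 ✓; rule 3 ✓; rule 4 ✓.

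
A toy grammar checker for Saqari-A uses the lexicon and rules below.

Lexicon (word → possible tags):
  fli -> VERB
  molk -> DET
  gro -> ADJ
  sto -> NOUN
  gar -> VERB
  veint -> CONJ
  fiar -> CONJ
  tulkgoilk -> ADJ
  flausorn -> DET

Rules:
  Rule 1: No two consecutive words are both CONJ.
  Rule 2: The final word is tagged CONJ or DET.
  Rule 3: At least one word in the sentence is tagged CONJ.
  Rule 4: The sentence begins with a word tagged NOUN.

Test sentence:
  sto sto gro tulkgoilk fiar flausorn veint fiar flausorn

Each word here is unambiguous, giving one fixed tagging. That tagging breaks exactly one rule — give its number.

1

Fixed tagging: NOUN NOUN ADJ ADJ CONJ DET CONJ CONJ DET.
Checking each rule: R1 ✗, R2 ✓, R3 ✓, R4 ✓.
Only rule 1 fails.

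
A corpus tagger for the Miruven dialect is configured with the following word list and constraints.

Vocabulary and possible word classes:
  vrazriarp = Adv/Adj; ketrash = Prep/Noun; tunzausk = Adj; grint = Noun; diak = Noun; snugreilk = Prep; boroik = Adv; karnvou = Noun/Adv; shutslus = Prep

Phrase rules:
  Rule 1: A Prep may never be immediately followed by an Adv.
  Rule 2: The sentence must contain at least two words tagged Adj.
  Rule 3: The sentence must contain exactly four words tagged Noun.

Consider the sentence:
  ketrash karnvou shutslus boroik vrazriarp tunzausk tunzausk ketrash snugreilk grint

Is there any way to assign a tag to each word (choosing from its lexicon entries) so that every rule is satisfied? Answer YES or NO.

NO

Candidates per position — 1:ketrash {Prep,Noun}; 2:karnvou {Noun,Adv}; 3:shutslus {Prep}; 4:boroik {Adv}; 5:vrazriarp {Adv,Adj}; 6:tunzausk {Adj}; 7:tunzausk {Adj}; 8:ketrash {Prep,Noun}; 9:snugreilk {Prep}; 10:grint {Noun}.
Rule 1 cannot be satisfied by any choice of tags from the lexicon.
So there is no consistent tagging.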